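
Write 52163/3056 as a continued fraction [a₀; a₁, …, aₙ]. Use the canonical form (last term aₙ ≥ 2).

[17; 14, 2, 14, 1, 1, 3]

52163 = 17×3056 + 211
3056 = 14×211 + 102
211 = 2×102 + 7
102 = 14×7 + 4
7 = 1×4 + 3
4 = 1×3 + 1
3 = 3×1 + 0  (stop)
So 52163/3056 = [17; 14, 2, 14, 1, 1, 3].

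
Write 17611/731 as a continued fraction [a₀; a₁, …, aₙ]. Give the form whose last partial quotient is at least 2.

17611 = 24·731 + 67
731 = 10·67 + 61
67 = 1·61 + 6
61 = 10·6 + 1
6 = 6·1 + 0  (stop)
So 17611/731 = [24; 10, 1, 10, 6].

[24; 10, 1, 10, 6]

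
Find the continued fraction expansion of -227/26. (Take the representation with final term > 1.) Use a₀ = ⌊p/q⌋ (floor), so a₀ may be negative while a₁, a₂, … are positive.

[-9; 3, 1, 2, 2]

-227 = -9*26 + 7
26 = 3*7 + 5
7 = 1*5 + 2
5 = 2*2 + 1
2 = 2*1 + 0  (stop)
So -227/26 = [-9; 3, 1, 2, 2].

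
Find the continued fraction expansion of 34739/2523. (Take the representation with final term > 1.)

34739 = 13*2523 + 1940
2523 = 1*1940 + 583
1940 = 3*583 + 191
583 = 3*191 + 10
191 = 19*10 + 1
10 = 10*1 + 0  (stop)
So 34739/2523 = [13; 1, 3, 3, 19, 10].

[13; 1, 3, 3, 19, 10]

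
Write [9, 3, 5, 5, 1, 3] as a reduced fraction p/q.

3539/380

Using pₖ = aₖpₖ₋₁ + pₖ₋₂ and qₖ = aₖqₖ₋₁ + qₖ₋₂:
  k=0: a=9, p=9, q=1
  k=1: a=3, p=28, q=3
  k=2: a=5, p=149, q=16
  k=3: a=5, p=773, q=83
  k=4: a=1, p=922, q=99
  k=5: a=3, p=3539, q=380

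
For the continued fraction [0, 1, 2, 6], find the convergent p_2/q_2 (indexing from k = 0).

2/3

Using pₖ = aₖpₖ₋₁ + pₖ₋₂, qₖ = aₖqₖ₋₁ + qₖ₋₂ (with p₋₁=1, p₋₂=0, q₋₁=0, q₋₂=1):
  k=0: a=0, p=0, q=1
  k=1: a=1, p=1, q=1
  k=2: a=2, p=2, q=3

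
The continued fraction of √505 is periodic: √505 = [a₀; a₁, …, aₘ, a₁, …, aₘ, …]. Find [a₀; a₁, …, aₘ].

a₀ = ⌊√505⌋ = 22.
With m₀=0, d₀=1 and mₖ₊₁ = dₖaₖ − mₖ, dₖ₊₁ = (n − mₖ₊₁²)/dₖ, aₖ₊₁ = ⌊(a₀+mₖ₊₁)/dₖ₊₁⌋:
  k=1: m=22, d=21, a=2
  k=2: m=20, d=5, a=8
  k=3: m=20, d=21, a=2
  k=4: m=22, d=1, a=44
d=1 and a=2a₀=44 at k=4, so the next step gives (m, d) = (22, 21) again — its k=1 value — and the period has length 4.

[22; 2, 8, 2, 44]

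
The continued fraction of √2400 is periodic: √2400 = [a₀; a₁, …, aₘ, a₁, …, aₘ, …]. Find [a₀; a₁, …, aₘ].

a₀ = ⌊√2400⌋ = 48.
With m₀=0, d₀=1 and mₖ₊₁ = dₖaₖ − mₖ, dₖ₊₁ = (n − mₖ₊₁²)/dₖ, aₖ₊₁ = ⌊(a₀+mₖ₊₁)/dₖ₊₁⌋:
  k=1: m=48, d=96, a=1
  k=2: m=48, d=1, a=96
d=1 and a=2a₀=96 at k=2, so the next step gives (m, d) = (48, 96) again — its k=1 value — and the period has length 2.

[48; 1, 96]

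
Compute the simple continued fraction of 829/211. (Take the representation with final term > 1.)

829 = 3×211 + 196
211 = 1×196 + 15
196 = 13×15 + 1
15 = 15×1 + 0  (stop)
So 829/211 = [3; 1, 13, 15].

[3; 1, 13, 15]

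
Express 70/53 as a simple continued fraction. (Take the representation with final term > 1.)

[1; 3, 8, 2]

70 = 1·53 + 17
53 = 3·17 + 2
17 = 8·2 + 1
2 = 2·1 + 0  (stop)
So 70/53 = [1; 3, 8, 2].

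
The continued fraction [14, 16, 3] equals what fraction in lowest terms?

Using pₖ = aₖpₖ₋₁ + pₖ₋₂ and qₖ = aₖqₖ₋₁ + qₖ₋₂:
  k=0: a=14, p=14, q=1
  k=1: a=16, p=225, q=16
  k=2: a=3, p=689, q=49

689/49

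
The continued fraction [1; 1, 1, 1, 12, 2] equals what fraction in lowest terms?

131/79

Fold from the inside: start with 2/1.
  12 + 1/2 = 25/2
  1 + 2/25 = 27/25
  1 + 25/27 = 52/27
  1 + 27/52 = 79/52
  1 + 52/79 = 131/79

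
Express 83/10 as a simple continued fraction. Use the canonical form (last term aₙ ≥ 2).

83 = 8·10 + 3
10 = 3·3 + 1
3 = 3·1 + 0  (stop)
So 83/10 = [8; 3, 3].

[8; 3, 3]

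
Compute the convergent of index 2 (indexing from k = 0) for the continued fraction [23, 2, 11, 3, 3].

540/23

Using pₖ = aₖpₖ₋₁ + pₖ₋₂, qₖ = aₖqₖ₋₁ + qₖ₋₂ (with p₋₁=1, p₋₂=0, q₋₁=0, q₋₂=1):
  k=0: a=23, p=23, q=1
  k=1: a=2, p=47, q=2
  k=2: a=11, p=540, q=23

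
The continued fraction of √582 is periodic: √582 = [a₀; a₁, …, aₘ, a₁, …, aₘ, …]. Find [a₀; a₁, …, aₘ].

[24; 8, 48]

a₀ = ⌊√582⌋ = 24.
With m₀=0, d₀=1 and mₖ₊₁ = dₖaₖ − mₖ, dₖ₊₁ = (n − mₖ₊₁²)/dₖ, aₖ₊₁ = ⌊(a₀+mₖ₊₁)/dₖ₊₁⌋:
  k=1: m=24, d=6, a=8
  k=2: m=24, d=1, a=48
d=1 and a=2a₀=48 at k=2, so the next step gives (m, d) = (24, 6) again — its k=1 value — and the period has length 2.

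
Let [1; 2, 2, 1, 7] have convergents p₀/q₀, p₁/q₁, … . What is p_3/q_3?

Using pₖ = aₖpₖ₋₁ + pₖ₋₂, qₖ = aₖqₖ₋₁ + qₖ₋₂ (with p₋₁=1, p₋₂=0, q₋₁=0, q₋₂=1):
  k=0: a=1, p=1, q=1
  k=1: a=2, p=3, q=2
  k=2: a=2, p=7, q=5
  k=3: a=1, p=10, q=7

10/7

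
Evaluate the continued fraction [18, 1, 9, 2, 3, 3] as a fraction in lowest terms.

Using pₖ = aₖpₖ₋₁ + pₖ₋₂ and qₖ = aₖqₖ₋₁ + qₖ₋₂:
  k=0: a=18, p=18, q=1
  k=1: a=1, p=19, q=1
  k=2: a=9, p=189, q=10
  k=3: a=2, p=397, q=21
  k=4: a=3, p=1380, q=73
  k=5: a=3, p=4537, q=240

4537/240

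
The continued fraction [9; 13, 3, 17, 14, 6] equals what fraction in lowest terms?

536743/59145

Using pₖ = aₖpₖ₋₁ + pₖ₋₂ and qₖ = aₖqₖ₋₁ + qₖ₋₂:
  k=0: a=9, p=9, q=1
  k=1: a=13, p=118, q=13
  k=2: a=3, p=363, q=40
  k=3: a=17, p=6289, q=693
  k=4: a=14, p=88409, q=9742
  k=5: a=6, p=536743, q=59145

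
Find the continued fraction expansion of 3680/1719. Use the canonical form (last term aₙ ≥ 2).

[2; 7, 9, 1, 2, 8]

3680 = 2×1719 + 242
1719 = 7×242 + 25
242 = 9×25 + 17
25 = 1×17 + 8
17 = 2×8 + 1
8 = 8×1 + 0  (stop)
So 3680/1719 = [2; 7, 9, 1, 2, 8].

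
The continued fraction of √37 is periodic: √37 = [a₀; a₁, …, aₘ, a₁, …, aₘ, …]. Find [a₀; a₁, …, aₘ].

[6; 12]

a₀ = ⌊√37⌋ = 6.
With m₀=0, d₀=1 and mₖ₊₁ = dₖaₖ − mₖ, dₖ₊₁ = (n − mₖ₊₁²)/dₖ, aₖ₊₁ = ⌊(a₀+mₖ₊₁)/dₖ₊₁⌋:
  k=1: m=6, d=1, a=12
d=1 and a=2a₀=12 at k=1, so the next step gives (m, d) = (6, 1) again — its k=1 value — and the period has length 1.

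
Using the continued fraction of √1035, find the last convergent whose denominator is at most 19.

√1035 = [32; 5, 1, 5, 64, …] (period length 4).
Convergents:
  p_0/q_0 = 32/1
  p_1/q_1 = 161/5
  p_2/q_2 = 193/6
  p_3/q_3 = 1126/35
q_2 = 6 ≤ 19 < 35 = q_3, so the answer is 193/6.

193/6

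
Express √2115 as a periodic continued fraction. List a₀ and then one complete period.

a₀ = ⌊√2115⌋ = 45.
With m₀=0, d₀=1 and mₖ₊₁ = dₖaₖ − mₖ, dₖ₊₁ = (n − mₖ₊₁²)/dₖ, aₖ₊₁ = ⌊(a₀+mₖ₊₁)/dₖ₊₁⌋:
  k=1: m=45, d=90, a=1
  k=2: m=45, d=1, a=90
d=1 and a=2a₀=90 at k=2, so the next step gives (m, d) = (45, 90) again — its k=1 value — and the period has length 2.

[45; 1, 90]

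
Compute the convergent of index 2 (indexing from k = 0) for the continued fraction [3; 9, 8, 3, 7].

Using pₖ = aₖpₖ₋₁ + pₖ₋₂, qₖ = aₖqₖ₋₁ + qₖ₋₂ (with p₋₁=1, p₋₂=0, q₋₁=0, q₋₂=1):
  k=0: a=3, p=3, q=1
  k=1: a=9, p=28, q=9
  k=2: a=8, p=227, q=73

227/73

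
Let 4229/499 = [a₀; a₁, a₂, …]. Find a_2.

9

4229 = 8·499 + 237   →  a_0 = 8
499 = 2·237 + 25   →  a_1 = 2
237 = 9·25 + 12   →  a_2 = 9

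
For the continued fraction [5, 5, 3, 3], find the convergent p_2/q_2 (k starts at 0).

Using pₖ = aₖpₖ₋₁ + pₖ₋₂, qₖ = aₖqₖ₋₁ + qₖ₋₂ (with p₋₁=1, p₋₂=0, q₋₁=0, q₋₂=1):
  k=0: a=5, p=5, q=1
  k=1: a=5, p=26, q=5
  k=2: a=3, p=83, q=16

83/16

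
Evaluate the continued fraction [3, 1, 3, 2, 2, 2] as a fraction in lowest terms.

Using pₖ = aₖpₖ₋₁ + pₖ₋₂ and qₖ = aₖqₖ₋₁ + qₖ₋₂:
  k=0: a=3, p=3, q=1
  k=1: a=1, p=4, q=1
  k=2: a=3, p=15, q=4
  k=3: a=2, p=34, q=9
  k=4: a=2, p=83, q=22
  k=5: a=2, p=200, q=53

200/53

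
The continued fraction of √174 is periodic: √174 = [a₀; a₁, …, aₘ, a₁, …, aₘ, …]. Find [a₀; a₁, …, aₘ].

[13; 5, 4, 5, 26]

a₀ = ⌊√174⌋ = 13.
With m₀=0, d₀=1 and mₖ₊₁ = dₖaₖ − mₖ, dₖ₊₁ = (n − mₖ₊₁²)/dₖ, aₖ₊₁ = ⌊(a₀+mₖ₊₁)/dₖ₊₁⌋:
  k=1: m=13, d=5, a=5
  k=2: m=12, d=6, a=4
  k=3: m=12, d=5, a=5
  k=4: m=13, d=1, a=26
d=1 and a=2a₀=26 at k=4, so the next step gives (m, d) = (13, 5) again — its k=1 value — and the period has length 4.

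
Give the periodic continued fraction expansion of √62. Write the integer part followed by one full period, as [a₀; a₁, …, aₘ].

[7; 1, 6, 1, 14]

a₀ = ⌊√62⌋ = 7.
With m₀=0, d₀=1 and mₖ₊₁ = dₖaₖ − mₖ, dₖ₊₁ = (n − mₖ₊₁²)/dₖ, aₖ₊₁ = ⌊(a₀+mₖ₊₁)/dₖ₊₁⌋:
  k=1: m=7, d=13, a=1
  k=2: m=6, d=2, a=6
  k=3: m=6, d=13, a=1
  k=4: m=7, d=1, a=14
d=1 and a=2a₀=14 at k=4, so the next step gives (m, d) = (7, 13) again — its k=1 value — and the period has length 4.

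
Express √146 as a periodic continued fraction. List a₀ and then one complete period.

[12; 12, 24]

a₀ = ⌊√146⌋ = 12.
With m₀=0, d₀=1 and mₖ₊₁ = dₖaₖ − mₖ, dₖ₊₁ = (n − mₖ₊₁²)/dₖ, aₖ₊₁ = ⌊(a₀+mₖ₊₁)/dₖ₊₁⌋:
  k=1: m=12, d=2, a=12
  k=2: m=12, d=1, a=24
d=1 and a=2a₀=24 at k=2, so the next step gives (m, d) = (12, 2) again — its k=1 value — and the period has length 2.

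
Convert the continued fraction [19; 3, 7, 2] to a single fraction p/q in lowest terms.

908/47

Using pₖ = aₖpₖ₋₁ + pₖ₋₂ and qₖ = aₖqₖ₋₁ + qₖ₋₂:
  k=0: a=19, p=19, q=1
  k=1: a=3, p=58, q=3
  k=2: a=7, p=425, q=22
  k=3: a=2, p=908, q=47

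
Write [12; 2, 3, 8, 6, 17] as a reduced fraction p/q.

Using pₖ = aₖpₖ₋₁ + pₖ₋₂ and qₖ = aₖqₖ₋₁ + qₖ₋₂:
  k=0: a=12, p=12, q=1
  k=1: a=2, p=25, q=2
  k=2: a=3, p=87, q=7
  k=3: a=8, p=721, q=58
  k=4: a=6, p=4413, q=355
  k=5: a=17, p=75742, q=6093

75742/6093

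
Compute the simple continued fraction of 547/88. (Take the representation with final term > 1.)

[6; 4, 1, 1, 1, 2, 2]

547 = 6*88 + 19
88 = 4*19 + 12
19 = 1*12 + 7
12 = 1*7 + 5
7 = 1*5 + 2
5 = 2*2 + 1
2 = 2*1 + 0  (stop)
So 547/88 = [6; 4, 1, 1, 1, 2, 2].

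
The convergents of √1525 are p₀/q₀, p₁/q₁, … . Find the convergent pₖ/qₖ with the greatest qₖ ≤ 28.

781/20

√1525 = [39; 19, 1, 1, 19, 78, …] (period length 5).
Convergents:
  p_0/q_0 = 39/1
  p_1/q_1 = 742/19
  p_2/q_2 = 781/20
  p_3/q_3 = 1523/39
q_2 = 20 ≤ 28 < 39 = q_3, so the answer is 781/20.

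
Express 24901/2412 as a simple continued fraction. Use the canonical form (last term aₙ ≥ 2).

[10; 3, 11, 3, 7, 3]

24901 = 10*2412 + 781
2412 = 3*781 + 69
781 = 11*69 + 22
69 = 3*22 + 3
22 = 7*3 + 1
3 = 3*1 + 0  (stop)
So 24901/2412 = [10; 3, 11, 3, 7, 3].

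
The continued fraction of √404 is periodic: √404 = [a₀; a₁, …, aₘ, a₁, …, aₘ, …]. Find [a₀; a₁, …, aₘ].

a₀ = ⌊√404⌋ = 20.

[20; 10, 40]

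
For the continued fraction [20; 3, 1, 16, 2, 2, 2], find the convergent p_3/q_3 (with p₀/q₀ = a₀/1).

Using pₖ = aₖpₖ₋₁ + pₖ₋₂, qₖ = aₖqₖ₋₁ + qₖ₋₂ (with p₋₁=1, p₋₂=0, q₋₁=0, q₋₂=1):
  k=0: a=20, p=20, q=1
  k=1: a=3, p=61, q=3
  k=2: a=1, p=81, q=4
  k=3: a=16, p=1357, q=67

1357/67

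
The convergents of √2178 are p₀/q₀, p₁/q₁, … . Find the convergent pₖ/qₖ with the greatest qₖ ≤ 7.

140/3

√2178 = [46; 1, 2, 46, 2, 1, 92, …] (period length 6).
Convergents:
  p_0/q_0 = 46/1
  p_1/q_1 = 47/1
  p_2/q_2 = 140/3
  p_3/q_3 = 6487/139
q_2 = 3 ≤ 7 < 139 = q_3, so the answer is 140/3.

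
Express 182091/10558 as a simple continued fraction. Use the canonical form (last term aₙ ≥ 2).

[17; 4, 18, 1, 7, 8, 2]

182091 = 17*10558 + 2605
10558 = 4*2605 + 138
2605 = 18*138 + 121
138 = 1*121 + 17
121 = 7*17 + 2
17 = 8*2 + 1
2 = 2*1 + 0  (stop)
So 182091/10558 = [17; 4, 18, 1, 7, 8, 2].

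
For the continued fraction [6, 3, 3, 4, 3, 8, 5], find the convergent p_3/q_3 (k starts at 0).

271/43

Using pₖ = aₖpₖ₋₁ + pₖ₋₂, qₖ = aₖqₖ₋₁ + qₖ₋₂ (with p₋₁=1, p₋₂=0, q₋₁=0, q₋₂=1):
  k=0: a=6, p=6, q=1
  k=1: a=3, p=19, q=3
  k=2: a=3, p=63, q=10
  k=3: a=4, p=271, q=43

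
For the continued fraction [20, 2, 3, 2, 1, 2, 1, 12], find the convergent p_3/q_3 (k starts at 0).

327/16

Using pₖ = aₖpₖ₋₁ + pₖ₋₂, qₖ = aₖqₖ₋₁ + qₖ₋₂ (with p₋₁=1, p₋₂=0, q₋₁=0, q₋₂=1):
  k=0: a=20, p=20, q=1
  k=1: a=2, p=41, q=2
  k=2: a=3, p=143, q=7
  k=3: a=2, p=327, q=16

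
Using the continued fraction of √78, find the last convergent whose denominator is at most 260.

945/107

√78 = [8; 1, 4, 1, 16, …] (period length 4).
Convergents:
  p_0/q_0 = 8/1
  p_1/q_1 = 9/1
  p_2/q_2 = 44/5
  p_3/q_3 = 53/6
  p_4/q_4 = 892/101
  p_5/q_5 = 945/107
  p_6/q_6 = 4672/529
q_5 = 107 ≤ 260 < 529 = q_6, so the answer is 945/107.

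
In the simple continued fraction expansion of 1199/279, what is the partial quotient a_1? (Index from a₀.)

1199 = 4·279 + 83   →  a_0 = 4
279 = 3·83 + 30   →  a_1 = 3

3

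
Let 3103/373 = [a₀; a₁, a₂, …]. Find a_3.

3103 = 8·373 + 119   →  a_0 = 8
373 = 3·119 + 16   →  a_1 = 3
119 = 7·16 + 7   →  a_2 = 7
16 = 2·7 + 2   →  a_3 = 2

2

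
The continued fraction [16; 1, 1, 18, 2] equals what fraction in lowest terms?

1255/76

Fold from the inside: start with 2/1.
  18 + 1/2 = 37/2
  1 + 2/37 = 39/37
  1 + 37/39 = 76/39
  16 + 39/76 = 1255/76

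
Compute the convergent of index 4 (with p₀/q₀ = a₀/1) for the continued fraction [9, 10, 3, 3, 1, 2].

Using pₖ = aₖpₖ₋₁ + pₖ₋₂, qₖ = aₖqₖ₋₁ + qₖ₋₂ (with p₋₁=1, p₋₂=0, q₋₁=0, q₋₂=1):
  k=0: a=9, p=9, q=1
  k=1: a=10, p=91, q=10
  k=2: a=3, p=282, q=31
  k=3: a=3, p=937, q=103
  k=4: a=1, p=1219, q=134

1219/134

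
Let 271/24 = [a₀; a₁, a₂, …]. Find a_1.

3

271 = 11·24 + 7   →  a_0 = 11
24 = 3·7 + 3   →  a_1 = 3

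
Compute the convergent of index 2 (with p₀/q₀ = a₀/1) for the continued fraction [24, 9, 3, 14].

Using pₖ = aₖpₖ₋₁ + pₖ₋₂, qₖ = aₖqₖ₋₁ + qₖ₋₂ (with p₋₁=1, p₋₂=0, q₋₁=0, q₋₂=1):
  k=0: a=24, p=24, q=1
  k=1: a=9, p=217, q=9
  k=2: a=3, p=675, q=28

675/28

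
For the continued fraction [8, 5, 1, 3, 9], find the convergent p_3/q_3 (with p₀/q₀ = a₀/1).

Using pₖ = aₖpₖ₋₁ + pₖ₋₂, qₖ = aₖqₖ₋₁ + qₖ₋₂ (with p₋₁=1, p₋₂=0, q₋₁=0, q₋₂=1):
  k=0: a=8, p=8, q=1
  k=1: a=5, p=41, q=5
  k=2: a=1, p=49, q=6
  k=3: a=3, p=188, q=23

188/23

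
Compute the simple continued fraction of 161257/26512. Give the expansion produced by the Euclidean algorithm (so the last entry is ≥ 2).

161257 = 6·26512 + 2185
26512 = 12·2185 + 292
2185 = 7·292 + 141
292 = 2·141 + 10
141 = 14·10 + 1
10 = 10·1 + 0  (stop)
So 161257/26512 = [6; 12, 7, 2, 14, 10].

[6; 12, 7, 2, 14, 10]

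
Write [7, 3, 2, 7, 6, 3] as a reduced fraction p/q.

7354/1009

Fold from the inside: start with 3/1.
  6 + 1/3 = 19/3
  7 + 3/19 = 136/19
  2 + 19/136 = 291/136
  3 + 136/291 = 1009/291
  7 + 291/1009 = 7354/1009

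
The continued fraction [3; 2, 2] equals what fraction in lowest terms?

17/5

Using pₖ = aₖpₖ₋₁ + pₖ₋₂ and qₖ = aₖqₖ₋₁ + qₖ₋₂:
  k=0: a=3, p=3, q=1
  k=1: a=2, p=7, q=2
  k=2: a=2, p=17, q=5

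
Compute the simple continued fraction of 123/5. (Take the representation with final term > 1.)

123 = 24·5 + 3
5 = 1·3 + 2
3 = 1·2 + 1
2 = 2·1 + 0  (stop)
So 123/5 = [24; 1, 1, 2].

[24; 1, 1, 2]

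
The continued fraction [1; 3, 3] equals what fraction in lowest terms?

Fold from the inside: start with 3/1.
  3 + 1/3 = 10/3
  1 + 3/10 = 13/10

13/10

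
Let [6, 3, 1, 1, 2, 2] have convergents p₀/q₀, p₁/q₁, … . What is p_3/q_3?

Using pₖ = aₖpₖ₋₁ + pₖ₋₂, qₖ = aₖqₖ₋₁ + qₖ₋₂ (with p₋₁=1, p₋₂=0, q₋₁=0, q₋₂=1):
  k=0: a=6, p=6, q=1
  k=1: a=3, p=19, q=3
  k=2: a=1, p=25, q=4
  k=3: a=1, p=44, q=7

44/7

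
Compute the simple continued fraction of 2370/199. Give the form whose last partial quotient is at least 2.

[11; 1, 10, 18]

2370 = 11*199 + 181
199 = 1*181 + 18
181 = 10*18 + 1
18 = 18*1 + 0  (stop)
So 2370/199 = [11; 1, 10, 18].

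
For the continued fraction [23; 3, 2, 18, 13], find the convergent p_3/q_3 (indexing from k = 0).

3004/129

Using pₖ = aₖpₖ₋₁ + pₖ₋₂, qₖ = aₖqₖ₋₁ + qₖ₋₂ (with p₋₁=1, p₋₂=0, q₋₁=0, q₋₂=1):
  k=0: a=23, p=23, q=1
  k=1: a=3, p=70, q=3
  k=2: a=2, p=163, q=7
  k=3: a=18, p=3004, q=129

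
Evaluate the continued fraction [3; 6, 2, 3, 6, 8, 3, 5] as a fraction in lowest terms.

121041/38359

Fold from the inside: start with 5/1.
  3 + 1/5 = 16/5
  8 + 5/16 = 133/16
  6 + 16/133 = 814/133
  3 + 133/814 = 2575/814
  2 + 814/2575 = 5964/2575
  6 + 2575/5964 = 38359/5964
  3 + 5964/38359 = 121041/38359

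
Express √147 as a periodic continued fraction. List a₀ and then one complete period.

[12; 8, 24]

a₀ = ⌊√147⌋ = 12.
With m₀=0, d₀=1 and mₖ₊₁ = dₖaₖ − mₖ, dₖ₊₁ = (n − mₖ₊₁²)/dₖ, aₖ₊₁ = ⌊(a₀+mₖ₊₁)/dₖ₊₁⌋:
  k=1: m=12, d=3, a=8
  k=2: m=12, d=1, a=24
d=1 and a=2a₀=24 at k=2, so the next step gives (m, d) = (12, 3) again — its k=1 value — and the period has length 2.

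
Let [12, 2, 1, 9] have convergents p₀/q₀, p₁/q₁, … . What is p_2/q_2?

37/3

Using pₖ = aₖpₖ₋₁ + pₖ₋₂, qₖ = aₖqₖ₋₁ + qₖ₋₂ (with p₋₁=1, p₋₂=0, q₋₁=0, q₋₂=1):
  k=0: a=12, p=12, q=1
  k=1: a=2, p=25, q=2
  k=2: a=1, p=37, q=3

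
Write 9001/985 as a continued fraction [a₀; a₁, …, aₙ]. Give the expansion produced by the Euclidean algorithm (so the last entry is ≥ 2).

9001 = 9·985 + 136
985 = 7·136 + 33
136 = 4·33 + 4
33 = 8·4 + 1
4 = 4·1 + 0  (stop)
So 9001/985 = [9; 7, 4, 8, 4].

[9; 7, 4, 8, 4]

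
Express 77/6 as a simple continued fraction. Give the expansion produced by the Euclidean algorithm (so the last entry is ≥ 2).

77 = 12×6 + 5
6 = 1×5 + 1
5 = 5×1 + 0  (stop)
So 77/6 = [12; 1, 5].

[12; 1, 5]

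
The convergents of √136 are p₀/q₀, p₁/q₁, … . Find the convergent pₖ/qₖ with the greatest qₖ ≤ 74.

√136 = [11; 1, 1, 1, 22, …] (period length 4).
Convergents:
  p_0/q_0 = 11/1
  p_1/q_1 = 12/1
  p_2/q_2 = 23/2
  p_3/q_3 = 35/3
  p_4/q_4 = 793/68
  p_5/q_5 = 828/71
  p_6/q_6 = 1621/139
q_5 = 71 ≤ 74 < 139 = q_6, so the answer is 828/71.

828/71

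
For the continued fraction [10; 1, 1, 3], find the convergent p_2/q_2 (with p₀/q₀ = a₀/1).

Using pₖ = aₖpₖ₋₁ + pₖ₋₂, qₖ = aₖqₖ₋₁ + qₖ₋₂ (with p₋₁=1, p₋₂=0, q₋₁=0, q₋₂=1):
  k=0: a=10, p=10, q=1
  k=1: a=1, p=11, q=1
  k=2: a=1, p=21, q=2

21/2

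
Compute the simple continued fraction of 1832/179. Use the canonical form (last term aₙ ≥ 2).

1832 = 10·179 + 42
179 = 4·42 + 11
42 = 3·11 + 9
11 = 1·9 + 2
9 = 4·2 + 1
2 = 2·1 + 0  (stop)
So 1832/179 = [10; 4, 3, 1, 4, 2].

[10; 4, 3, 1, 4, 2]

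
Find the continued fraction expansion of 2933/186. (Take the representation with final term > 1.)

2933 = 15*186 + 143
186 = 1*143 + 43
143 = 3*43 + 14
43 = 3*14 + 1
14 = 14*1 + 0  (stop)
So 2933/186 = [15; 1, 3, 3, 14].

[15; 1, 3, 3, 14]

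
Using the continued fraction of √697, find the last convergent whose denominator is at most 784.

√697 = [26; 2, 2, 52, …] (period length 3).
Convergents:
  p_0/q_0 = 26/1
  p_1/q_1 = 53/2
  p_2/q_2 = 132/5
  p_3/q_3 = 6917/262
  p_4/q_4 = 13966/529
  p_5/q_5 = 34849/1320
q_4 = 529 ≤ 784 < 1320 = q_5, so the answer is 13966/529.

13966/529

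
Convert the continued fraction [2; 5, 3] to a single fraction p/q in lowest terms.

35/16

Fold from the inside: start with 3/1.
  5 + 1/3 = 16/3
  2 + 3/16 = 35/16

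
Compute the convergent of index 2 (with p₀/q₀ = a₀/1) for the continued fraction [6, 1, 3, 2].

Using pₖ = aₖpₖ₋₁ + pₖ₋₂, qₖ = aₖqₖ₋₁ + qₖ₋₂ (with p₋₁=1, p₋₂=0, q₋₁=0, q₋₂=1):
  k=0: a=6, p=6, q=1
  k=1: a=1, p=7, q=1
  k=2: a=3, p=27, q=4

27/4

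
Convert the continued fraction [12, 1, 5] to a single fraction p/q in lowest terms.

77/6

Using pₖ = aₖpₖ₋₁ + pₖ₋₂ and qₖ = aₖqₖ₋₁ + qₖ₋₂:
  k=0: a=12, p=12, q=1
  k=1: a=1, p=13, q=1
  k=2: a=5, p=77, q=6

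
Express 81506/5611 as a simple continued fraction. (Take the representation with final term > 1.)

[14; 1, 1, 9, 13, 3, 7]

81506 = 14×5611 + 2952
5611 = 1×2952 + 2659
2952 = 1×2659 + 293
2659 = 9×293 + 22
293 = 13×22 + 7
22 = 3×7 + 1
7 = 7×1 + 0  (stop)
So 81506/5611 = [14; 1, 1, 9, 13, 3, 7].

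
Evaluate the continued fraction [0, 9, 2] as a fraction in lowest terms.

2/19

Using pₖ = aₖpₖ₋₁ + pₖ₋₂ and qₖ = aₖqₖ₋₁ + qₖ₋₂:
  k=0: a=0, p=0, q=1
  k=1: a=9, p=1, q=9
  k=2: a=2, p=2, q=19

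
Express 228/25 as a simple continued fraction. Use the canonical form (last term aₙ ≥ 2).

[9; 8, 3]

228 = 9*25 + 3
25 = 8*3 + 1
3 = 3*1 + 0  (stop)
So 228/25 = [9; 8, 3].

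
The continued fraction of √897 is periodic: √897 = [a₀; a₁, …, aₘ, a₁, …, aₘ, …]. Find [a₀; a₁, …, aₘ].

a₀ = ⌊√897⌋ = 29.
With m₀=0, d₀=1 and mₖ₊₁ = dₖaₖ − mₖ, dₖ₊₁ = (n − mₖ₊₁²)/dₖ, aₖ₊₁ = ⌊(a₀+mₖ₊₁)/dₖ₊₁⌋:
  k=1: m=29, d=56, a=1
  k=2: m=27, d=3, a=18
  k=3: m=27, d=56, a=1
  k=4: m=29, d=1, a=58
d=1 and a=2a₀=58 at k=4, so the next step gives (m, d) = (29, 56) again — its k=1 value — and the period has length 4.

[29; 1, 18, 1, 58]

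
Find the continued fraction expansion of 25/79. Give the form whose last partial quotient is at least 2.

25 = 0×79 + 25
79 = 3×25 + 4
25 = 6×4 + 1
4 = 4×1 + 0  (stop)
So 25/79 = [0; 3, 6, 4].

[0; 3, 6, 4]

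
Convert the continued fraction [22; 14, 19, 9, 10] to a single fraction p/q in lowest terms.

539353/24437

Using pₖ = aₖpₖ₋₁ + pₖ₋₂ and qₖ = aₖqₖ₋₁ + qₖ₋₂:
  k=0: a=22, p=22, q=1
  k=1: a=14, p=309, q=14
  k=2: a=19, p=5893, q=267
  k=3: a=9, p=53346, q=2417
  k=4: a=10, p=539353, q=24437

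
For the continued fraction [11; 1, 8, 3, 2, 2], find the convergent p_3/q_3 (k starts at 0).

Using pₖ = aₖpₖ₋₁ + pₖ₋₂, qₖ = aₖqₖ₋₁ + qₖ₋₂ (with p₋₁=1, p₋₂=0, q₋₁=0, q₋₂=1):
  k=0: a=11, p=11, q=1
  k=1: a=1, p=12, q=1
  k=2: a=8, p=107, q=9
  k=3: a=3, p=333, q=28

333/28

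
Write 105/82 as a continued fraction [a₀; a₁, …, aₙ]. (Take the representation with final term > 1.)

105 = 1*82 + 23
82 = 3*23 + 13
23 = 1*13 + 10
13 = 1*10 + 3
10 = 3*3 + 1
3 = 3*1 + 0  (stop)
So 105/82 = [1; 3, 1, 1, 3, 3].

[1; 3, 1, 1, 3, 3]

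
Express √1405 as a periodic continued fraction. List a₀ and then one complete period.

a₀ = ⌊√1405⌋ = 37.
With m₀=0, d₀=1 and mₖ₊₁ = dₖaₖ − mₖ, dₖ₊₁ = (n − mₖ₊₁²)/dₖ, aₖ₊₁ = ⌊(a₀+mₖ₊₁)/dₖ₊₁⌋:
  k=1: m=37, d=36, a=2
  k=2: m=35, d=5, a=14
  k=3: m=35, d=36, a=2
  k=4: m=37, d=1, a=74
d=1 and a=2a₀=74 at k=4, so the next step gives (m, d) = (37, 36) again — its k=1 value — and the period has length 4.

[37; 2, 14, 2, 74]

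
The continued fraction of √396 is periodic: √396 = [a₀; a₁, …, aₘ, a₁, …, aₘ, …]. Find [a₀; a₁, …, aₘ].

[19; 1, 8, 1, 38]

a₀ = ⌊√396⌋ = 19.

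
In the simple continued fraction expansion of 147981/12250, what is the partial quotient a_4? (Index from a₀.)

147981 = 12·12250 + 981   →  a_0 = 12
12250 = 12·981 + 478   →  a_1 = 12
981 = 2·478 + 25   →  a_2 = 2
478 = 19·25 + 3   →  a_3 = 19
25 = 8·3 + 1   →  a_4 = 8

8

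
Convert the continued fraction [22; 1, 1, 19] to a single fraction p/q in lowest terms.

Fold from the inside: start with 19/1.
  1 + 1/19 = 20/19
  1 + 19/20 = 39/20
  22 + 20/39 = 878/39

878/39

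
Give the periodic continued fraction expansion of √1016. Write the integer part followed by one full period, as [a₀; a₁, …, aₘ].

a₀ = ⌊√1016⌋ = 31.
With m₀=0, d₀=1 and mₖ₊₁ = dₖaₖ − mₖ, dₖ₊₁ = (n − mₖ₊₁²)/dₖ, aₖ₊₁ = ⌊(a₀+mₖ₊₁)/dₖ₊₁⌋:
  k=1: m=31, d=55, a=1
  k=2: m=24, d=8, a=6
  k=3: m=24, d=55, a=1
  k=4: m=31, d=1, a=62
d=1 and a=2a₀=62 at k=4, so the next step gives (m, d) = (31, 55) again — its k=1 value — and the period has length 4.

[31; 1, 6, 1, 62]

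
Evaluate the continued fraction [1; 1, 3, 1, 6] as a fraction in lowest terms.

61/34

Fold from the inside: start with 6/1.
  1 + 1/6 = 7/6
  3 + 6/7 = 27/7
  1 + 7/27 = 34/27
  1 + 27/34 = 61/34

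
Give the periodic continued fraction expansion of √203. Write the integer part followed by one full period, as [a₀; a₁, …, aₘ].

a₀ = ⌊√203⌋ = 14.
With m₀=0, d₀=1 and mₖ₊₁ = dₖaₖ − mₖ, dₖ₊₁ = (n − mₖ₊₁²)/dₖ, aₖ₊₁ = ⌊(a₀+mₖ₊₁)/dₖ₊₁⌋:
  k=1: m=14, d=7, a=4
  k=2: m=14, d=1, a=28
d=1 and a=2a₀=28 at k=2, so the next step gives (m, d) = (14, 7) again — its k=1 value — and the period has length 2.

[14; 4, 28]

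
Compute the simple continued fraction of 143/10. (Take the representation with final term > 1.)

143 = 14×10 + 3
10 = 3×3 + 1
3 = 3×1 + 0  (stop)
So 143/10 = [14; 3, 3].

[14; 3, 3]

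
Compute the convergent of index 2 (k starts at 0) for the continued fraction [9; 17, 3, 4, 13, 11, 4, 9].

471/52

Using pₖ = aₖpₖ₋₁ + pₖ₋₂, qₖ = aₖqₖ₋₁ + qₖ₋₂ (with p₋₁=1, p₋₂=0, q₋₁=0, q₋₂=1):
  k=0: a=9, p=9, q=1
  k=1: a=17, p=154, q=17
  k=2: a=3, p=471, q=52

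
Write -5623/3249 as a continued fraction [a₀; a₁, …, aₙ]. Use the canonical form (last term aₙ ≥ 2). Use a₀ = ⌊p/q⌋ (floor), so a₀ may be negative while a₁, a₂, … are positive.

[-2; 3, 1, 2, 2, 17, 2, 3]

-5623 = -2·3249 + 875
3249 = 3·875 + 624
875 = 1·624 + 251
624 = 2·251 + 122
251 = 2·122 + 7
122 = 17·7 + 3
7 = 2·3 + 1
3 = 3·1 + 0  (stop)
So -5623/3249 = [-2; 3, 1, 2, 2, 17, 2, 3].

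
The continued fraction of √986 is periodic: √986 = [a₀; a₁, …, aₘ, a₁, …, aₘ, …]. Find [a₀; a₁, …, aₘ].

[31; 2, 2, 62]

a₀ = ⌊√986⌋ = 31.
With m₀=0, d₀=1 and mₖ₊₁ = dₖaₖ − mₖ, dₖ₊₁ = (n − mₖ₊₁²)/dₖ, aₖ₊₁ = ⌊(a₀+mₖ₊₁)/dₖ₊₁⌋:
  k=1: m=31, d=25, a=2
  k=2: m=19, d=25, a=2
  k=3: m=31, d=1, a=62
d=1 and a=2a₀=62 at k=3, so the next step gives (m, d) = (31, 25) again — its k=1 value — and the period has length 3.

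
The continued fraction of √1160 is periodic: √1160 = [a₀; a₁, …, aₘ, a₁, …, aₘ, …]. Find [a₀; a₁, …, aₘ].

a₀ = ⌊√1160⌋ = 34.
With m₀=0, d₀=1 and mₖ₊₁ = dₖaₖ − mₖ, dₖ₊₁ = (n − mₖ₊₁²)/dₖ, aₖ₊₁ = ⌊(a₀+mₖ₊₁)/dₖ₊₁⌋:
  k=1: m=34, d=4, a=17
  k=2: m=34, d=1, a=68
d=1 and a=2a₀=68 at k=2, so the next step gives (m, d) = (34, 4) again — its k=1 value — and the period has length 2.

[34; 17, 68]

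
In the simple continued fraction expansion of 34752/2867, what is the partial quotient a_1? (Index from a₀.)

34752 = 12·2867 + 348   →  a_0 = 12
2867 = 8·348 + 83   →  a_1 = 8

8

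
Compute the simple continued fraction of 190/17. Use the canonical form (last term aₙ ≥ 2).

[11; 5, 1, 2]

190 = 11·17 + 3
17 = 5·3 + 2
3 = 1·2 + 1
2 = 2·1 + 0  (stop)
So 190/17 = [11; 5, 1, 2].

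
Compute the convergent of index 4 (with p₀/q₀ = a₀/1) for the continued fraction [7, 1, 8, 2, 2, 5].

Using pₖ = aₖpₖ₋₁ + pₖ₋₂, qₖ = aₖqₖ₋₁ + qₖ₋₂ (with p₋₁=1, p₋₂=0, q₋₁=0, q₋₂=1):
  k=0: a=7, p=7, q=1
  k=1: a=1, p=8, q=1
  k=2: a=8, p=71, q=9
  k=3: a=2, p=150, q=19
  k=4: a=2, p=371, q=47

371/47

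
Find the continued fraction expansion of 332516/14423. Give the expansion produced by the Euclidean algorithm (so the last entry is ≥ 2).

332516 = 23·14423 + 787
14423 = 18·787 + 257
787 = 3·257 + 16
257 = 16·16 + 1
16 = 16·1 + 0  (stop)
So 332516/14423 = [23; 18, 3, 16, 16].

[23; 18, 3, 16, 16]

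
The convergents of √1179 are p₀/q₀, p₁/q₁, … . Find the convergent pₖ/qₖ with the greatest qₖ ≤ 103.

√1179 = [34; 2, 1, 33, 1, 2, 68, …] (period length 6).
Convergents:
  p_0/q_0 = 34/1
  p_1/q_1 = 69/2
  p_2/q_2 = 103/3
  p_3/q_3 = 3468/101
  p_4/q_4 = 3571/104
q_3 = 101 ≤ 103 < 104 = q_4, so the answer is 3468/101.

3468/101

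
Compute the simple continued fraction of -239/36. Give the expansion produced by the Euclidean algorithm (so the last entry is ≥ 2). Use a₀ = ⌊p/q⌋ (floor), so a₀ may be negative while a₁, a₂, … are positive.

[-7; 2, 1, 3, 3]

-239 = -7·36 + 13
36 = 2·13 + 10
13 = 1·10 + 3
10 = 3·3 + 1
3 = 3·1 + 0  (stop)
So -239/36 = [-7; 2, 1, 3, 3].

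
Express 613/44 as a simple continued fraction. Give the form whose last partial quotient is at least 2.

[13; 1, 13, 1, 2]

613 = 13·44 + 41
44 = 1·41 + 3
41 = 13·3 + 2
3 = 1·2 + 1
2 = 2·1 + 0  (stop)
So 613/44 = [13; 1, 13, 1, 2].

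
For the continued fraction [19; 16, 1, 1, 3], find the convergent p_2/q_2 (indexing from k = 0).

324/17

Using pₖ = aₖpₖ₋₁ + pₖ₋₂, qₖ = aₖqₖ₋₁ + qₖ₋₂ (with p₋₁=1, p₋₂=0, q₋₁=0, q₋₂=1):
  k=0: a=19, p=19, q=1
  k=1: a=16, p=305, q=16
  k=2: a=1, p=324, q=17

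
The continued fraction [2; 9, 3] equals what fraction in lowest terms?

59/28

Using pₖ = aₖpₖ₋₁ + pₖ₋₂ and qₖ = aₖqₖ₋₁ + qₖ₋₂:
  k=0: a=2, p=2, q=1
  k=1: a=9, p=19, q=9
  k=2: a=3, p=59, q=28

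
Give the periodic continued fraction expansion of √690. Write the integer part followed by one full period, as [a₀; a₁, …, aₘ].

[26; 3, 1, 2, 1, 3, 52]

a₀ = ⌊√690⌋ = 26.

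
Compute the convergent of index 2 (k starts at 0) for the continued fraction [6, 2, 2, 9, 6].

32/5

Using pₖ = aₖpₖ₋₁ + pₖ₋₂, qₖ = aₖqₖ₋₁ + qₖ₋₂ (with p₋₁=1, p₋₂=0, q₋₁=0, q₋₂=1):
  k=0: a=6, p=6, q=1
  k=1: a=2, p=13, q=2
  k=2: a=2, p=32, q=5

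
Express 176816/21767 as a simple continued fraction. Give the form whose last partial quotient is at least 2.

176816 = 8·21767 + 2680
21767 = 8·2680 + 327
2680 = 8·327 + 64
327 = 5·64 + 7
64 = 9·7 + 1
7 = 7·1 + 0  (stop)
So 176816/21767 = [8; 8, 8, 5, 9, 7].

[8; 8, 8, 5, 9, 7]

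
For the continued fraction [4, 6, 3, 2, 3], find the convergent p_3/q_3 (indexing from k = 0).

Using pₖ = aₖpₖ₋₁ + pₖ₋₂, qₖ = aₖqₖ₋₁ + qₖ₋₂ (with p₋₁=1, p₋₂=0, q₋₁=0, q₋₂=1):
  k=0: a=4, p=4, q=1
  k=1: a=6, p=25, q=6
  k=2: a=3, p=79, q=19
  k=3: a=2, p=183, q=44

183/44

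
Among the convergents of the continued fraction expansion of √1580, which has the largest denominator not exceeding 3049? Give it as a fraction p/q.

√1580 = [39; 1, 2, 1, 78, …] (period length 4).
Convergents:
  p_0/q_0 = 39/1
  p_1/q_1 = 40/1
  p_2/q_2 = 119/3
  p_3/q_3 = 159/4
  p_4/q_4 = 12521/315
  p_5/q_5 = 12680/319
  p_6/q_6 = 37881/953
  p_7/q_7 = 50561/1272
  p_8/q_8 = 3981639/100169
q_7 = 1272 ≤ 3049 < 100169 = q_8, so the answer is 50561/1272.

50561/1272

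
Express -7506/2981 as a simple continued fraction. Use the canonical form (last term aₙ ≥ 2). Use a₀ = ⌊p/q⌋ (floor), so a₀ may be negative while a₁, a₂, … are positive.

-7506 = -3·2981 + 1437
2981 = 2·1437 + 107
1437 = 13·107 + 46
107 = 2·46 + 15
46 = 3·15 + 1
15 = 15·1 + 0  (stop)
So -7506/2981 = [-3; 2, 13, 2, 3, 15].

[-3; 2, 13, 2, 3, 15]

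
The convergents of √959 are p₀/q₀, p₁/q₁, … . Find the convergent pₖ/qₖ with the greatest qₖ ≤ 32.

960/31

√959 = [30; 1, 29, 1, 60, …] (period length 4).
Convergents:
  p_0/q_0 = 30/1
  p_1/q_1 = 31/1
  p_2/q_2 = 929/30
  p_3/q_3 = 960/31
  p_4/q_4 = 58529/1890
q_3 = 31 ≤ 32 < 1890 = q_4, so the answer is 960/31.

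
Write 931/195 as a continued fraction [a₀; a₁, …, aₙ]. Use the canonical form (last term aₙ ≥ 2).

931 = 4*195 + 151
195 = 1*151 + 44
151 = 3*44 + 19
44 = 2*19 + 6
19 = 3*6 + 1
6 = 6*1 + 0  (stop)
So 931/195 = [4; 1, 3, 2, 3, 6].

[4; 1, 3, 2, 3, 6]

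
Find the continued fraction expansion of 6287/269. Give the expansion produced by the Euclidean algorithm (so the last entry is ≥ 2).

[23; 2, 1, 2, 4, 2, 3]

6287 = 23·269 + 100
269 = 2·100 + 69
100 = 1·69 + 31
69 = 2·31 + 7
31 = 4·7 + 3
7 = 2·3 + 1
3 = 3·1 + 0  (stop)
So 6287/269 = [23; 2, 1, 2, 4, 2, 3].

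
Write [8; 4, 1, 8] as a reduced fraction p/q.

361/44

Using pₖ = aₖpₖ₋₁ + pₖ₋₂ and qₖ = aₖqₖ₋₁ + qₖ₋₂:
  k=0: a=8, p=8, q=1
  k=1: a=4, p=33, q=4
  k=2: a=1, p=41, q=5
  k=3: a=8, p=361, q=44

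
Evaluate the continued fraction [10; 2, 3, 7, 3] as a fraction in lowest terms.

Fold from the inside: start with 3/1.
  7 + 1/3 = 22/3
  3 + 3/22 = 69/22
  2 + 22/69 = 160/69
  10 + 69/160 = 1669/160

1669/160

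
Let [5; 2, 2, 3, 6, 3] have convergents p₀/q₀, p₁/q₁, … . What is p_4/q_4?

Using pₖ = aₖpₖ₋₁ + pₖ₋₂, qₖ = aₖqₖ₋₁ + qₖ₋₂ (with p₋₁=1, p₋₂=0, q₋₁=0, q₋₂=1):
  k=0: a=5, p=5, q=1
  k=1: a=2, p=11, q=2
  k=2: a=2, p=27, q=5
  k=3: a=3, p=92, q=17
  k=4: a=6, p=579, q=107

579/107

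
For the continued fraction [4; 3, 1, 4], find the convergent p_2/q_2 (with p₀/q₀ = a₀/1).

Using pₖ = aₖpₖ₋₁ + pₖ₋₂, qₖ = aₖqₖ₋₁ + qₖ₋₂ (with p₋₁=1, p₋₂=0, q₋₁=0, q₋₂=1):
  k=0: a=4, p=4, q=1
  k=1: a=3, p=13, q=3
  k=2: a=1, p=17, q=4

17/4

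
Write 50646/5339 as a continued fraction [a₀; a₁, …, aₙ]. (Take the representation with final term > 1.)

50646 = 9*5339 + 2595
5339 = 2*2595 + 149
2595 = 17*149 + 62
149 = 2*62 + 25
62 = 2*25 + 12
25 = 2*12 + 1
12 = 12*1 + 0  (stop)
So 50646/5339 = [9; 2, 17, 2, 2, 2, 12].

[9; 2, 17, 2, 2, 2, 12]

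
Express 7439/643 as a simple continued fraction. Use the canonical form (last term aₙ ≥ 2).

7439 = 11·643 + 366
643 = 1·366 + 277
366 = 1·277 + 89
277 = 3·89 + 10
89 = 8·10 + 9
10 = 1·9 + 1
9 = 9·1 + 0  (stop)
So 7439/643 = [11; 1, 1, 3, 8, 1, 9].

[11; 1, 1, 3, 8, 1, 9]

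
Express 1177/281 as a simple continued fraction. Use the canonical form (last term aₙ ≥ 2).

[4; 5, 3, 3, 5]

1177 = 4*281 + 53
281 = 5*53 + 16
53 = 3*16 + 5
16 = 3*5 + 1
5 = 5*1 + 0  (stop)
So 1177/281 = [4; 5, 3, 3, 5].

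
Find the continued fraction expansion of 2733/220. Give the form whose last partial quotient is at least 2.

[12; 2, 2, 1, 2, 1, 3, 2]

2733 = 12×220 + 93
220 = 2×93 + 34
93 = 2×34 + 25
34 = 1×25 + 9
25 = 2×9 + 7
9 = 1×7 + 2
7 = 3×2 + 1
2 = 2×1 + 0  (stop)
So 2733/220 = [12; 2, 2, 1, 2, 1, 3, 2].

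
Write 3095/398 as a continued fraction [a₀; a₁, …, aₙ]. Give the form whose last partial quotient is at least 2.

[7; 1, 3, 2, 8, 2, 2]

3095 = 7·398 + 309
398 = 1·309 + 89
309 = 3·89 + 42
89 = 2·42 + 5
42 = 8·5 + 2
5 = 2·2 + 1
2 = 2·1 + 0  (stop)
So 3095/398 = [7; 1, 3, 2, 8, 2, 2].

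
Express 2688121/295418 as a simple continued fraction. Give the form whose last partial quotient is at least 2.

[9; 10, 16, 16, 2, 7, 2, 3]

2688121 = 9*295418 + 29359
295418 = 10*29359 + 1828
29359 = 16*1828 + 111
1828 = 16*111 + 52
111 = 2*52 + 7
52 = 7*7 + 3
7 = 2*3 + 1
3 = 3*1 + 0  (stop)
So 2688121/295418 = [9; 10, 16, 16, 2, 7, 2, 3].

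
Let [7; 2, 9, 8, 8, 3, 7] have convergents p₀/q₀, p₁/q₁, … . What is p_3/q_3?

Using pₖ = aₖpₖ₋₁ + pₖ₋₂, qₖ = aₖqₖ₋₁ + qₖ₋₂ (with p₋₁=1, p₋₂=0, q₋₁=0, q₋₂=1):
  k=0: a=7, p=7, q=1
  k=1: a=2, p=15, q=2
  k=2: a=9, p=142, q=19
  k=3: a=8, p=1151, q=154

1151/154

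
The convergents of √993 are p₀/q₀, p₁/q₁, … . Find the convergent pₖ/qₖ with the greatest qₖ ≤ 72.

√993 = [31; 1, 1, 20, 1, 1, 62, …] (period length 6).
Convergents:
  p_0/q_0 = 31/1
  p_1/q_1 = 32/1
  p_2/q_2 = 63/2
  p_3/q_3 = 1292/41
  p_4/q_4 = 1355/43
  p_5/q_5 = 2647/84
q_4 = 43 ≤ 72 < 84 = q_5, so the answer is 1355/43.

1355/43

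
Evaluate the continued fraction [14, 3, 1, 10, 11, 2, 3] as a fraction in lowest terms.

49439/3468

Fold from the inside: start with 3/1.
  2 + 1/3 = 7/3
  11 + 3/7 = 80/7
  10 + 7/80 = 807/80
  1 + 80/807 = 887/807
  3 + 807/887 = 3468/887
  14 + 887/3468 = 49439/3468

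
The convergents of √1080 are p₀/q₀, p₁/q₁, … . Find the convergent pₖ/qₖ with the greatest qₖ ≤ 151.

√1080 = [32; 1, 6, 3, 6, 1, 64, …] (period length 6).
Convergents:
  p_0/q_0 = 32/1
  p_1/q_1 = 33/1
  p_2/q_2 = 230/7
  p_3/q_3 = 723/22
  p_4/q_4 = 4568/139
  p_5/q_5 = 5291/161
q_4 = 139 ≤ 151 < 161 = q_5, so the answer is 4568/139.

4568/139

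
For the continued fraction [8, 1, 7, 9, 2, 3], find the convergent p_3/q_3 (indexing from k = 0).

Using pₖ = aₖpₖ₋₁ + pₖ₋₂, qₖ = aₖqₖ₋₁ + qₖ₋₂ (with p₋₁=1, p₋₂=0, q₋₁=0, q₋₂=1):
  k=0: a=8, p=8, q=1
  k=1: a=1, p=9, q=1
  k=2: a=7, p=71, q=8
  k=3: a=9, p=648, q=73

648/73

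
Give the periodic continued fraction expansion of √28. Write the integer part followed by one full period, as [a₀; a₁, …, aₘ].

[5; 3, 2, 3, 10]

a₀ = ⌊√28⌋ = 5.
With m₀=0, d₀=1 and mₖ₊₁ = dₖaₖ − mₖ, dₖ₊₁ = (n − mₖ₊₁²)/dₖ, aₖ₊₁ = ⌊(a₀+mₖ₊₁)/dₖ₊₁⌋:
  k=1: m=5, d=3, a=3
  k=2: m=4, d=4, a=2
  k=3: m=4, d=3, a=3
  k=4: m=5, d=1, a=10
d=1 and a=2a₀=10 at k=4, so the next step gives (m, d) = (5, 3) again — its k=1 value — and the period has length 4.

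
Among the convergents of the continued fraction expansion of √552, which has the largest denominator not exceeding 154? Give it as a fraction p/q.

√552 = [23; 2, 46, …] (period length 2).
Convergents:
  p_0/q_0 = 23/1
  p_1/q_1 = 47/2
  p_2/q_2 = 2185/93
  p_3/q_3 = 4417/188
q_2 = 93 ≤ 154 < 188 = q_3, so the answer is 2185/93.

2185/93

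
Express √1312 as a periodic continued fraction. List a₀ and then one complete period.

[36; 4, 1, 1, 17, 1, 1, 4, 72]

a₀ = ⌊√1312⌋ = 36.
With m₀=0, d₀=1 and mₖ₊₁ = dₖaₖ − mₖ, dₖ₊₁ = (n − mₖ₊₁²)/dₖ, aₖ₊₁ = ⌊(a₀+mₖ₊₁)/dₖ₊₁⌋:
  k=1: m=36, d=16, a=4
  k=2: m=28, d=33, a=1
  k=3: m=5, d=39, a=1
  k=4: m=34, d=4, a=17
  k=5: m=34, d=39, a=1
  k=6: m=5, d=33, a=1
  k=7: m=28, d=16, a=4
  k=8: m=36, d=1, a=72
d=1 and a=2a₀=72 at k=8, so the next step gives (m, d) = (36, 16) again — its k=1 value — and the period has length 8.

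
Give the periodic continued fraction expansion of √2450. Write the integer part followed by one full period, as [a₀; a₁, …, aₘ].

a₀ = ⌊√2450⌋ = 49.
With m₀=0, d₀=1 and mₖ₊₁ = dₖaₖ − mₖ, dₖ₊₁ = (n − mₖ₊₁²)/dₖ, aₖ₊₁ = ⌊(a₀+mₖ₊₁)/dₖ₊₁⌋:
  k=1: m=49, d=49, a=2
  k=2: m=49, d=1, a=98
d=1 and a=2a₀=98 at k=2, so the next step gives (m, d) = (49, 49) again — its k=1 value — and the period has length 2.

[49; 2, 98]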